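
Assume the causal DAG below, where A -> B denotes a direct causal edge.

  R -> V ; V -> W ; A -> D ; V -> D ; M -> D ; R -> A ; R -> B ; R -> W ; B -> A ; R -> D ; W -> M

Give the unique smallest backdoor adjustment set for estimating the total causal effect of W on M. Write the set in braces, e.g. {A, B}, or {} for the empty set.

Variables eligible for adjustment (non-descendants of W, excluding W and M): {A, B, R, V}.
Backdoor paths from W to M:
  P1: W <- R -> V -> D <- M
  P2: W <- R -> B -> A -> D <- M
  P3: W <- R -> A -> D <- M
  P4: W <- R -> D <- M
  P5: W <- V <- R -> B -> A -> D <- M
  P6: W <- V <- R -> A -> D <- M
  P7: W <- V <- R -> D <- M
  P8: W <- V -> D <- M
Each backdoor path contains an unconditioned collider, so every path is already blocked with the empty conditioning set:
  P1: blocked at collider D (neither it nor any descendant is in the conditioning set).
  P2: blocked at collider D (neither it nor any descendant is in the conditioning set).
  P3: blocked at collider D (neither it nor any descendant is in the conditioning set).
  P4: blocked at collider D (neither it nor any descendant is in the conditioning set).
  P5: blocked at collider D (neither it nor any descendant is in the conditioning set).
  P6: blocked at collider D (neither it nor any descendant is in the conditioning set).
  P7: blocked at collider D (neither it nor any descendant is in the conditioning set).
  P8: blocked at collider D (neither it nor any descendant is in the conditioning set).
The empty set is therefore the unique smallest valid set.

{}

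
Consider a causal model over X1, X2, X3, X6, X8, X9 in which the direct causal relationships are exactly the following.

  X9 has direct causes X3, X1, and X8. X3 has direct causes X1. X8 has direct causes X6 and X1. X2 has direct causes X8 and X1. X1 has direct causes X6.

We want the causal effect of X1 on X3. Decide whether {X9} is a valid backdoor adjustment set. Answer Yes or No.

Backdoor paths from X1 to X3 (paths whose first edge points into X1):
  P1: X1 <- X6 -> X8 -> X9 <- X3
Condition 1 (no descendant of X1 in the set): FAILS — X9 is a descendant of X1.
Condition 2 (every backdoor path blocked by {X9}):
  P1: open — collider(s) X9 are conditioned on (or have a conditioned descendant) and no non-collider on the path is in the set.
{X9} does not satisfy the backdoor criterion.

No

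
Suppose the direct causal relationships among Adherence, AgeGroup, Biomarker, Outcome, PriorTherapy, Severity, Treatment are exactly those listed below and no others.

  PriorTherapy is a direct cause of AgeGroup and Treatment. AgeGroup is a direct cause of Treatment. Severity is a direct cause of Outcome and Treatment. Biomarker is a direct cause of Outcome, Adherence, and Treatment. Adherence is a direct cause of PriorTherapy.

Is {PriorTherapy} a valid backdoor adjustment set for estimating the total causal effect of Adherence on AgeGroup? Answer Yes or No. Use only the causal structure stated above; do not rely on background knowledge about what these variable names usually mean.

No

Backdoor paths from Adherence to AgeGroup (paths whose first edge points into Adherence):
  P1: Adherence <- Biomarker -> Treatment <- PriorTherapy -> AgeGroup
  P2: Adherence <- Biomarker -> Treatment <- AgeGroup
  P3: Adherence <- Biomarker -> Outcome <- Severity -> Treatment <- PriorTherapy -> AgeGroup
  P4: Adherence <- Biomarker -> Outcome <- Severity -> Treatment <- AgeGroup
Condition 1 (no descendant of Adherence in the set): FAILS — PriorTherapy is a descendant of Adherence.
Condition 2 (every backdoor path blocked by {PriorTherapy}):
  P1: blocked at collider Treatment (neither it nor any descendant is in the conditioning set).
  P2: blocked at collider Treatment (neither it nor any descendant is in the conditioning set).
  P3: blocked at collider Outcome (neither it nor any descendant is in the conditioning set).
  P4: blocked at collider Outcome (neither it nor any descendant is in the conditioning set).
{PriorTherapy} does not satisfy the backdoor criterion.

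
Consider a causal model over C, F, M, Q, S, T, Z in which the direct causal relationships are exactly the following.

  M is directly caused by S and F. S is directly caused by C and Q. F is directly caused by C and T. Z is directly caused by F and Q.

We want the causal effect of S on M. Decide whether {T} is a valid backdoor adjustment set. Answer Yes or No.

No

Backdoor paths from S to M (paths whose first edge points into S):
  P1: S <- C -> F -> M
  P2: S <- Q -> Z <- F -> M
Condition 1 (no descendant of S in the set): holds — descendants of S are {M}; none are in {T}.
Condition 2 (every backdoor path blocked by {T}):
  P1: open — no interior node is in the conditioning set.
  P2: blocked at collider Z (neither it nor any descendant is in the conditioning set).
{T} does not satisfy the backdoor criterion.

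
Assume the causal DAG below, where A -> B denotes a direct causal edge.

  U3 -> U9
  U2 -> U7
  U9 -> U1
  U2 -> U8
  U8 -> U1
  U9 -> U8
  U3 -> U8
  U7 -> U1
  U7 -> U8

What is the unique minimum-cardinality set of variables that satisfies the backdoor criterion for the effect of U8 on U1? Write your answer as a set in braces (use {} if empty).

{U7, U9}

Variables eligible for adjustment (non-descendants of U8, excluding U8 and U1): {U2, U3, U7, U9}.
Backdoor paths from U8 to U1:
  P1: U8 <- U2 -> U7 -> U1
  P2: U8 <- U7 -> U1
  P3: U8 <- U3 -> U9 -> U1
  P4: U8 <- U9 -> U1
The empty set is not sufficient: P1 (U8 <- U2 -> U7 -> U1) has no collider blocking it and no conditioned non-collider, so it is open.
Try {U7, U9}:
  P1: blocked at chain node U7 ∈ conditioning set.
  P2: blocked at fork node U7 ∈ conditioning set.
  P3: blocked at chain node U9 ∈ conditioning set.
  P4: blocked at fork node U9 ∈ conditioning set.
{U7, U9} contains no descendant of U8 and blocks every backdoor path.
Every element of {U7, U9} is needed (dropping U7 leaves P1 open; dropping U9 leaves P3 open), so no proper subset is valid.
Among all size-2 subsets of the eligible variables, only {U7, U9} blocks every backdoor path, so it is the unique smallest valid adjustment set.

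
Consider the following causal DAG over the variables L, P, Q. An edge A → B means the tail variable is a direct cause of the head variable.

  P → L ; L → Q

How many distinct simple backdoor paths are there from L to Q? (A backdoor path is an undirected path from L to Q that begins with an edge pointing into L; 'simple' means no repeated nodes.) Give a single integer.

A backdoor path from L to Q is any simple undirected path whose first edge points into L (i.e. leaves L via a parent).
Parents of L: {P}.
No simple path from any parent of L reaches Q without revisiting L, so there are no backdoor paths.

0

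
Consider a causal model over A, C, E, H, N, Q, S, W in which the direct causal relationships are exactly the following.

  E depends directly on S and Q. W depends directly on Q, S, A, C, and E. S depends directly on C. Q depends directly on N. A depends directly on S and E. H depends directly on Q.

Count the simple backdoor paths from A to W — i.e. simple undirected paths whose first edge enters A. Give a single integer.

8

A backdoor path from A to W is any simple undirected path whose first edge points into A (i.e. leaves A via a parent).
Parents of A: {E, S}.
Enumerating:
  P1: A <- S <- C -> W
  P2: A <- S -> E <- Q -> W
  P3: A <- S -> E -> W
  P4: A <- S -> W
  P5: A <- E <- S <- C -> W
  P6: A <- E <- S -> W
  P7: A <- E <- Q -> W
  P8: A <- E -> W
That exhausts the simple backdoor paths. Count: 8.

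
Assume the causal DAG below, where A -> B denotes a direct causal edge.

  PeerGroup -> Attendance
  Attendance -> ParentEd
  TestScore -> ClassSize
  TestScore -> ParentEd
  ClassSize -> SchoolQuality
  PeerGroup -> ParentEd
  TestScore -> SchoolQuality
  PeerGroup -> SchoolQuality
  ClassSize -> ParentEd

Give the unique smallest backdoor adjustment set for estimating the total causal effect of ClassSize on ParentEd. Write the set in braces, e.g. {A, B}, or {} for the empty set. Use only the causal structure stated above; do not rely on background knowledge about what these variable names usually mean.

Variables eligible for adjustment (non-descendants of ClassSize, excluding ClassSize and ParentEd): {Attendance, PeerGroup, TestScore}.
Backdoor paths from ClassSize to ParentEd:
  P1: ClassSize <- TestScore -> ParentEd
  P2: ClassSize <- TestScore -> SchoolQuality <- PeerGroup -> Attendance -> ParentEd
  P3: ClassSize <- TestScore -> SchoolQuality <- PeerGroup -> ParentEd
The empty set is not sufficient: P1 (ClassSize <- TestScore -> ParentEd) has no collider blocking it and no conditioned non-collider, so it is open.
Try {TestScore}:
  P1: blocked at fork node TestScore ∈ conditioning set.
  P2: blocked at fork node TestScore ∈ conditioning set.
  P3: blocked at fork node TestScore ∈ conditioning set.
{TestScore} contains no descendant of ClassSize and blocks every backdoor path.
No other singleton works — e.g. {PeerGroup} leaves P1 open — so {TestScore} is the unique smallest valid adjustment set.

{TestScore}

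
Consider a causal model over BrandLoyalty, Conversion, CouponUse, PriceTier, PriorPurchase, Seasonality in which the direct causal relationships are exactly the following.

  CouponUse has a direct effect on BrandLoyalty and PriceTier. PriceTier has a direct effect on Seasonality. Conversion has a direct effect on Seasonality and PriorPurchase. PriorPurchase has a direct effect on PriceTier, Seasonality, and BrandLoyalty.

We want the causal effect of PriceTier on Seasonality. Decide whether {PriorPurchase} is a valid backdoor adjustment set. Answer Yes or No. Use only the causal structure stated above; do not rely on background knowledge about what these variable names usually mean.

Backdoor paths from PriceTier to Seasonality (paths whose first edge points into PriceTier):
  P1: PriceTier <- CouponUse -> BrandLoyalty <- PriorPurchase <- Conversion -> Seasonality
  P2: PriceTier <- CouponUse -> BrandLoyalty <- PriorPurchase -> Seasonality
  P3: PriceTier <- PriorPurchase <- Conversion -> Seasonality
  P4: PriceTier <- PriorPurchase -> Seasonality
Condition 1 (no descendant of PriceTier in the set): holds — descendants of PriceTier are {Seasonality}; none are in {PriorPurchase}.
Condition 2 (every backdoor path blocked by {PriorPurchase}):
  P1: blocked at collider BrandLoyalty (neither it nor any descendant is in the conditioning set).
  P2: blocked at collider BrandLoyalty (neither it nor any descendant is in the conditioning set).
  P3: blocked at chain node PriorPurchase ∈ conditioning set.
  P4: blocked at fork node PriorPurchase ∈ conditioning set.
{PriorPurchase} satisfies the backdoor criterion.

Yes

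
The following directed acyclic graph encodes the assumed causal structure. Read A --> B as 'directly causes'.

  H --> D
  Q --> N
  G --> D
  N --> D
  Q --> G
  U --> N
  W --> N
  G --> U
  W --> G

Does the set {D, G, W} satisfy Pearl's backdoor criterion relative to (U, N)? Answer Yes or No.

Backdoor paths from U to N (paths whose first edge points into U):
  P1: U <- G <- W -> N
  P2: U <- G <- Q -> N
  P3: U <- G -> D <- N
Condition 1 (no descendant of U in the set): FAILS — D is a descendant of U.
Condition 2 (every backdoor path blocked by {D, G, W}):
  P1: blocked at chain node G ∈ conditioning set.
  P2: blocked at chain node G ∈ conditioning set.
  P3: blocked at fork node G ∈ conditioning set.
{D, G, W} does not satisfy the backdoor criterion.

No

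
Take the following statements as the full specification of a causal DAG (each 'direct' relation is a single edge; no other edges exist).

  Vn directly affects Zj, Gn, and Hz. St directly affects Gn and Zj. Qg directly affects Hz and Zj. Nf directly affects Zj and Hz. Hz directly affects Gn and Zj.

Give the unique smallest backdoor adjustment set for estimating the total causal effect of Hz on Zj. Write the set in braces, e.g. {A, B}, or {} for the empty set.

Variables eligible for adjustment (non-descendants of Hz, excluding Hz and Zj): {Nf, Qg, St, Vn}.
Backdoor paths from Hz to Zj:
  P1: Hz <- Qg -> Zj
  P2: Hz <- Nf -> Zj
  P3: Hz <- Vn -> Zj
  P4: Hz <- Vn -> Gn <- St -> Zj
The empty set is not sufficient: P1 (Hz <- Qg -> Zj) has no collider blocking it and no conditioned non-collider, so it is open.
Try {Nf, Qg, Vn}:
  P1: blocked at fork node Qg ∈ conditioning set.
  P2: blocked at fork node Nf ∈ conditioning set.
  P3: blocked at fork node Vn ∈ conditioning set.
  P4: blocked at fork node Vn ∈ conditioning set.
{Nf, Qg, Vn} contains no descendant of Hz and blocks every backdoor path.
Every element of {Nf, Qg, Vn} is needed (dropping Nf leaves P2 open; dropping Qg leaves P1 open; dropping Vn leaves P3 open), so no proper subset is valid.
Among all size-3 subsets of the eligible variables, only {Nf, Qg, Vn} blocks every backdoor path, so it is the unique smallest valid adjustment set.

{Nf, Qg, Vn}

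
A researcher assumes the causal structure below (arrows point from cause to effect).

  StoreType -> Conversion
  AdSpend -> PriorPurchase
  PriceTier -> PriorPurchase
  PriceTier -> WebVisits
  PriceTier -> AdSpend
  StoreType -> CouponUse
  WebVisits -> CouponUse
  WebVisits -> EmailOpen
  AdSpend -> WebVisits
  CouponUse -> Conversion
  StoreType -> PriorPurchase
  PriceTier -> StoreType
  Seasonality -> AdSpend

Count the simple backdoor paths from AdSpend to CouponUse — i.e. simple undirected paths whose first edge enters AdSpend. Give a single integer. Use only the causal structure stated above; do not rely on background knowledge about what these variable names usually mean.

A backdoor path from AdSpend to CouponUse is any simple undirected path whose first edge points into AdSpend (i.e. leaves AdSpend via a parent).
Parents of AdSpend: {PriceTier, Seasonality}.
Enumerating:
  P1: AdSpend <- PriceTier -> StoreType -> CouponUse
  P2: AdSpend <- PriceTier -> StoreType -> Conversion <- CouponUse
  P3: AdSpend <- PriceTier -> PriorPurchase <- StoreType -> CouponUse
  P4: AdSpend <- PriceTier -> PriorPurchase <- StoreType -> Conversion <- CouponUse
  P5: AdSpend <- PriceTier -> WebVisits -> CouponUse
That exhausts the simple backdoor paths. Count: 5.

5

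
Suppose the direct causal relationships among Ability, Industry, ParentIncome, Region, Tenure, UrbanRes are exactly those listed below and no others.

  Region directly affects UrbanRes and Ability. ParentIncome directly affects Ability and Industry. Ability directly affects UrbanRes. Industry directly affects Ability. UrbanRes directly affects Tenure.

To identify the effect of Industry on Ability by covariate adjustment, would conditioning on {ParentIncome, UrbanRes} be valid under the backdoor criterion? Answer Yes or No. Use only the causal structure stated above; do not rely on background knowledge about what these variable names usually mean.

Backdoor paths from Industry to Ability (paths whose first edge points into Industry):
  P1: Industry <- ParentIncome -> Ability
Condition 1 (no descendant of Industry in the set): FAILS — UrbanRes is a descendant of Industry.
Condition 2 (every backdoor path blocked by {ParentIncome, UrbanRes}):
  P1: blocked at fork node ParentIncome ∈ conditioning set.
{ParentIncome, UrbanRes} does not satisfy the backdoor criterion.

No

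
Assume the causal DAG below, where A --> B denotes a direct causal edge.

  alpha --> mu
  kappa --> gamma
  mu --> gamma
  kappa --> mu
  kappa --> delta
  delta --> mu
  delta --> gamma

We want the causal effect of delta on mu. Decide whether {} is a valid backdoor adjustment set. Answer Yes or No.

Backdoor paths from delta to mu (paths whose first edge points into delta):
  P1: delta <- kappa -> mu
  P2: delta <- kappa -> gamma <- mu
Condition 1 (no descendant of delta in the set): holds — descendants of delta are {gamma, mu}; none are in {}.
Condition 2 (every backdoor path blocked by {}):
  P1: open — no interior node is in the conditioning set.
  P2: blocked at collider gamma (neither it nor any descendant is in the conditioning set).
{} does not satisfy the backdoor criterion.

No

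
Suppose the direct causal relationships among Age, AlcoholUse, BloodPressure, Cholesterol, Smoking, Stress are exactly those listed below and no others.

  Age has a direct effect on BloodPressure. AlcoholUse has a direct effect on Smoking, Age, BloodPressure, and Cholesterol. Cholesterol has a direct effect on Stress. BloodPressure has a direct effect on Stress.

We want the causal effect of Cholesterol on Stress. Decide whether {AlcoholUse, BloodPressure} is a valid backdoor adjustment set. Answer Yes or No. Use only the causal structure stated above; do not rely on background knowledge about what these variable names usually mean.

Backdoor paths from Cholesterol to Stress (paths whose first edge points into Cholesterol):
  P1: Cholesterol <- AlcoholUse -> Age -> BloodPressure -> Stress
  P2: Cholesterol <- AlcoholUse -> BloodPressure -> Stress
Condition 1 (no descendant of Cholesterol in the set): holds — descendants of Cholesterol are {Stress}; none are in {AlcoholUse, BloodPressure}.
Condition 2 (every backdoor path blocked by {AlcoholUse, BloodPressure}):
  P1: blocked at fork node AlcoholUse ∈ conditioning set.
  P2: blocked at fork node AlcoholUse ∈ conditioning set.
{AlcoholUse, BloodPressure} satisfies the backdoor criterion.

Yes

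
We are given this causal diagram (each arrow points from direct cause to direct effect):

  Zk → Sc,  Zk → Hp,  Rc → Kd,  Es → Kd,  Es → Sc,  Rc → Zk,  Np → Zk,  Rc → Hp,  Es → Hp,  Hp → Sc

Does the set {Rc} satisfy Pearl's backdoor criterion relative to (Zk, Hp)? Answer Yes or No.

Yes

Backdoor paths from Zk to Hp (paths whose first edge points into Zk):
  P1: Zk <- Rc -> Hp
  P2: Zk <- Rc -> Kd <- Es -> Hp
  P3: Zk <- Rc -> Kd <- Es -> Sc <- Hp
Condition 1 (no descendant of Zk in the set): holds — descendants of Zk are {Hp, Sc}; none are in {Rc}.
Condition 2 (every backdoor path blocked by {Rc}):
  P1: blocked at fork node Rc ∈ conditioning set.
  P2: blocked at fork node Rc ∈ conditioning set.
  P3: blocked at fork node Rc ∈ conditioning set.
{Rc} satisfies the backdoor criterion.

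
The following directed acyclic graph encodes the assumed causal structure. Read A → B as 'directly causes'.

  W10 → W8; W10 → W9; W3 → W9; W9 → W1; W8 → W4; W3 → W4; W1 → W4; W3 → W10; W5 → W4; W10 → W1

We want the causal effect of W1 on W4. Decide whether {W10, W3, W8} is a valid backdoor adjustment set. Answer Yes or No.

Backdoor paths from W1 to W4 (paths whose first edge points into W1):
  P1: W1 <- W10 <- W3 -> W4
  P2: W1 <- W10 -> W8 -> W4
  P3: W1 <- W10 -> W9 <- W3 -> W4
  P4: W1 <- W9 <- W3 -> W10 -> W8 -> W4
  P5: W1 <- W9 <- W3 -> W4
  P6: W1 <- W9 <- W10 <- W3 -> W4
  P7: W1 <- W9 <- W10 -> W8 -> W4
Condition 1 (no descendant of W1 in the set): holds — descendants of W1 are {W4}; none are in {W10, W3, W8}.
Condition 2 (every backdoor path blocked by {W10, W3, W8}):
  P1: blocked at chain node W10 ∈ conditioning set.
  P2: blocked at fork node W10 ∈ conditioning set.
  P3: blocked at fork node W10 ∈ conditioning set.
  P4: blocked at fork node W3 ∈ conditioning set.
  P5: blocked at fork node W3 ∈ conditioning set.
  P6: blocked at chain node W10 ∈ conditioning set.
  P7: blocked at fork node W10 ∈ conditioning set.
{W10, W3, W8} satisfies the backdoor criterion.

Yes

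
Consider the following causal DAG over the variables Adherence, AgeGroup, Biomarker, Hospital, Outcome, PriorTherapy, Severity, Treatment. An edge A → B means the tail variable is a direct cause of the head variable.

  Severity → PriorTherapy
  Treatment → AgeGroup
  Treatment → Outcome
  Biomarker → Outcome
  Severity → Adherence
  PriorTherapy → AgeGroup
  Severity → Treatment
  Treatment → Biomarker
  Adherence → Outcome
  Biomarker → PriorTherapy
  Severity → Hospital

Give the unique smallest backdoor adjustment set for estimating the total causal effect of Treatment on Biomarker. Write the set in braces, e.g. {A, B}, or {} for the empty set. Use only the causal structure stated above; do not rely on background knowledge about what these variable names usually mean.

Variables eligible for adjustment (non-descendants of Treatment, excluding Treatment and Biomarker): {Adherence, Hospital, Severity}.
Backdoor paths from Treatment to Biomarker:
  P1: Treatment <- Severity -> PriorTherapy <- Biomarker
  P2: Treatment <- Severity -> Adherence -> Outcome <- Biomarker
Each backdoor path contains an unconditioned collider, so every path is already blocked with the empty conditioning set:
  P1: blocked at collider PriorTherapy (neither it nor any descendant is in the conditioning set).
  P2: blocked at collider Outcome (neither it nor any descendant is in the conditioning set).
The empty set is therefore the unique smallest valid set.

{}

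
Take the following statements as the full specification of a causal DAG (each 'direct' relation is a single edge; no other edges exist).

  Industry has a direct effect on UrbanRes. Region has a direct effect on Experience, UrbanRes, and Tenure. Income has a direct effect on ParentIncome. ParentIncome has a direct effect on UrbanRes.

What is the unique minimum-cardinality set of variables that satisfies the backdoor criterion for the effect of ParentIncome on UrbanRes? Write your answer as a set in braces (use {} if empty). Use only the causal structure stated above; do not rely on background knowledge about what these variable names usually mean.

Variables eligible for adjustment (non-descendants of ParentIncome, excluding ParentIncome and UrbanRes): {Experience, Income, Industry, Region, Tenure}.
Backdoor paths from ParentIncome to UrbanRes:
  (none)
With no backdoor paths the empty set already satisfies the criterion, and it is trivially minimal.

{}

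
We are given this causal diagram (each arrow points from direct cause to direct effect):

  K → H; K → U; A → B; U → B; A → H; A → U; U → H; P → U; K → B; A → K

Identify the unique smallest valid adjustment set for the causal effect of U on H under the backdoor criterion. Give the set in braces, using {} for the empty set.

Variables eligible for adjustment (non-descendants of U, excluding U and H): {A, K, P}.
Backdoor paths from U to H:
  P1: U <- A -> K -> H
  P2: U <- A -> B <- K -> H
  P3: U <- A -> H
  P4: U <- K <- A -> H
  P5: U <- K -> B <- A -> H
  P6: U <- K -> H
The empty set is not sufficient: P1 (U <- A -> K -> H) has no collider blocking it and no conditioned non-collider, so it is open.
Try {A, K}:
  P1: blocked at fork node A ∈ conditioning set.
  P2: blocked at fork node A ∈ conditioning set.
  P3: blocked at fork node A ∈ conditioning set.
  P4: blocked at chain node K ∈ conditioning set.
  P5: blocked at fork node K ∈ conditioning set.
  P6: blocked at fork node K ∈ conditioning set.
{A, K} contains no descendant of U and blocks every backdoor path.
Every element of {A, K} is needed (dropping A leaves P3 open; dropping K leaves P6 open), so no proper subset is valid.
Among all size-2 subsets of the eligible variables, only {A, K} blocks every backdoor path, so it is the unique smallest valid adjustment set.

{A, K}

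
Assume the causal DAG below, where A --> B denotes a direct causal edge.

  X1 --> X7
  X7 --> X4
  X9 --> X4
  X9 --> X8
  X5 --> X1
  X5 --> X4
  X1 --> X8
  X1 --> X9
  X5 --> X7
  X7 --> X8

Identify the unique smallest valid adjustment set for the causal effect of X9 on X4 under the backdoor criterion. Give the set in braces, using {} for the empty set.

Variables eligible for adjustment (non-descendants of X9, excluding X9 and X4): {X1, X5, X7}.
Backdoor paths from X9 to X4:
  P1: X9 <- X1 <- X5 -> X7 -> X4
  P2: X9 <- X1 <- X5 -> X4
  P3: X9 <- X1 -> X7 <- X5 -> X4
  P4: X9 <- X1 -> X7 -> X4
  P5: X9 <- X1 -> X8 <- X7 <- X5 -> X4
  P6: X9 <- X1 -> X8 <- X7 -> X4
The empty set is not sufficient: P1 (X9 <- X1 <- X5 -> X7 -> X4) has no collider blocking it and no conditioned non-collider, so it is open.
Try {X1}:
  P1: blocked at chain node X1 ∈ conditioning set.
  P2: blocked at chain node X1 ∈ conditioning set.
  P3: blocked at fork node X1 ∈ conditioning set.
  P4: blocked at fork node X1 ∈ conditioning set.
  P5: blocked at fork node X1 ∈ conditioning set.
  P6: blocked at fork node X1 ∈ conditioning set.
{X1} contains no descendant of X9 and blocks every backdoor path.
No other singleton works — e.g. {X5} leaves P4 open — so {X1} is the unique smallest valid adjustment set.

{X1}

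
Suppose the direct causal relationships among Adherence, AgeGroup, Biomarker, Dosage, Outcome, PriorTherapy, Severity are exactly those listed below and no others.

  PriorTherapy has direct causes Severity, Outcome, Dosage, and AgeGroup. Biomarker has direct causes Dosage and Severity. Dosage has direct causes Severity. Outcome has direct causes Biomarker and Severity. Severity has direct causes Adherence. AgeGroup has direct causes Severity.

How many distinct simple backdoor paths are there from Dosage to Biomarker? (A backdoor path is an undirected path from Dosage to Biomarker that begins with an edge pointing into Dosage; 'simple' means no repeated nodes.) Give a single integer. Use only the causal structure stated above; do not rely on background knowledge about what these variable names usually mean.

A backdoor path from Dosage to Biomarker is any simple undirected path whose first edge points into Dosage (i.e. leaves Dosage via a parent).
Parents of Dosage: {Severity}.
Enumerating:
  P1: Dosage <- Severity -> Biomarker
  P2: Dosage <- Severity -> AgeGroup -> PriorTherapy <- Outcome <- Biomarker
  P3: Dosage <- Severity -> Outcome <- Biomarker
  P4: Dosage <- Severity -> PriorTherapy <- Outcome <- Biomarker
That exhausts the simple backdoor paths. Count: 4.

4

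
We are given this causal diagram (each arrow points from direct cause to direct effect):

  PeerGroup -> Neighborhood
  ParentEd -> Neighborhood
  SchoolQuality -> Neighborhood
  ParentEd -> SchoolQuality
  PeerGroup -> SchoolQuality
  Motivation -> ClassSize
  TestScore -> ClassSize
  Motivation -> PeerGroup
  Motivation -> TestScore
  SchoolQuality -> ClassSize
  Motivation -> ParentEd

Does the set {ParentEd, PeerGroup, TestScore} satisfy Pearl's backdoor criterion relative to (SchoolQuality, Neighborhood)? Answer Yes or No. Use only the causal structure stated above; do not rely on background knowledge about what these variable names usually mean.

Backdoor paths from SchoolQuality to Neighborhood (paths whose first edge points into SchoolQuality):
  P1: SchoolQuality <- ParentEd <- Motivation -> PeerGroup -> Neighborhood
  P2: SchoolQuality <- ParentEd -> Neighborhood
  P3: SchoolQuality <- PeerGroup <- Motivation -> ParentEd -> Neighborhood
  P4: SchoolQuality <- PeerGroup -> Neighborhood
Condition 1 (no descendant of SchoolQuality in the set): holds — descendants of SchoolQuality are {ClassSize, Neighborhood}; none are in {ParentEd, PeerGroup, TestScore}.
Condition 2 (every backdoor path blocked by {ParentEd, PeerGroup, TestScore}):
  P1: blocked at chain node ParentEd ∈ conditioning set.
  P2: blocked at fork node ParentEd ∈ conditioning set.
  P3: blocked at chain node PeerGroup ∈ conditioning set.
  P4: blocked at fork node PeerGroup ∈ conditioning set.
{ParentEd, PeerGroup, TestScore} satisfies the backdoor criterion.

Yes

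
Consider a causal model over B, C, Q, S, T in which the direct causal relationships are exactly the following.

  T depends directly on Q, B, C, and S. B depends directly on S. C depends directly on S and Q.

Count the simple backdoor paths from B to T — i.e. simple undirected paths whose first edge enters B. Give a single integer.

A backdoor path from B to T is any simple undirected path whose first edge points into B (i.e. leaves B via a parent).
Parents of B: {S}.
Enumerating:
  P1: B <- S -> C <- Q -> T
  P2: B <- S -> C -> T
  P3: B <- S -> T
That exhausts the simple backdoor paths. Count: 3.

3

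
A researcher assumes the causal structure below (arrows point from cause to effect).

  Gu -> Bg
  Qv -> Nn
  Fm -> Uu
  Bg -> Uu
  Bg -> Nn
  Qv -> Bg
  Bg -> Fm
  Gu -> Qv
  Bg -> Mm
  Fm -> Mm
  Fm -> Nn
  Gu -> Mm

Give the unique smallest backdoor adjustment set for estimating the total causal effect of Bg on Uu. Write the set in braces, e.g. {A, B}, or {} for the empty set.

{}

Variables eligible for adjustment (non-descendants of Bg, excluding Bg and Uu): {Gu, Qv}.
Backdoor paths from Bg to Uu:
  P1: Bg <- Gu -> Qv -> Nn <- Fm -> Uu
  P2: Bg <- Gu -> Mm <- Fm -> Uu
  P3: Bg <- Qv <- Gu -> Mm <- Fm -> Uu
  P4: Bg <- Qv -> Nn <- Fm -> Uu
Each backdoor path contains an unconditioned collider, so every path is already blocked with the empty conditioning set:
  P1: blocked at collider Nn (neither it nor any descendant is in the conditioning set).
  P2: blocked at collider Mm (neither it nor any descendant is in the conditioning set).
  P3: blocked at collider Mm (neither it nor any descendant is in the conditioning set).
  P4: blocked at collider Nn (neither it nor any descendant is in the conditioning set).
The empty set is therefore the unique smallest valid set.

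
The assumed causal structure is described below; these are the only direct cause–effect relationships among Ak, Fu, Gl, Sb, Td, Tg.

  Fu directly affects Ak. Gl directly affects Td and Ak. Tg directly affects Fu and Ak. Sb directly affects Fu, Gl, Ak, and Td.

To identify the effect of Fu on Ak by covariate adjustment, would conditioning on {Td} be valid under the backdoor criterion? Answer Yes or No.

No

Backdoor paths from Fu to Ak (paths whose first edge points into Fu):
  P1: Fu <- Sb -> Gl -> Ak
  P2: Fu <- Sb -> Ak
  P3: Fu <- Sb -> Td <- Gl -> Ak
  P4: Fu <- Tg -> Ak
Condition 1 (no descendant of Fu in the set): holds — descendants of Fu are {Ak}; none are in {Td}.
Condition 2 (every backdoor path blocked by {Td}):
  P1: open — no interior node is in the conditioning set.
  P2: open — no interior node is in the conditioning set.
  P3: open — collider(s) Td are conditioned on (or have a conditioned descendant) and no non-collider on the path is in the set.
  P4: open — no interior node is in the conditioning set.
{Td} does not satisfy the backdoor criterion.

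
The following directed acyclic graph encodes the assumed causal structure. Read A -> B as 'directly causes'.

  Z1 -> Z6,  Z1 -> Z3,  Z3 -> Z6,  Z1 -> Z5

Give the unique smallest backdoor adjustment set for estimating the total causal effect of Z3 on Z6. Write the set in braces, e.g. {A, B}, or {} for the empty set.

Variables eligible for adjustment (non-descendants of Z3, excluding Z3 and Z6): {Z1, Z5}.
Backdoor paths from Z3 to Z6:
  P1: Z3 <- Z1 -> Z6
The empty set is not sufficient: P1 (Z3 <- Z1 -> Z6) has no collider blocking it and no conditioned non-collider, so it is open.
Try {Z1}:
  P1: blocked at fork node Z1 ∈ conditioning set.
{Z1} contains no descendant of Z3 and blocks every backdoor path.
No other singleton works — e.g. {Z5} leaves P1 open — so {Z1} is the unique smallest valid adjustment set.

{Z1}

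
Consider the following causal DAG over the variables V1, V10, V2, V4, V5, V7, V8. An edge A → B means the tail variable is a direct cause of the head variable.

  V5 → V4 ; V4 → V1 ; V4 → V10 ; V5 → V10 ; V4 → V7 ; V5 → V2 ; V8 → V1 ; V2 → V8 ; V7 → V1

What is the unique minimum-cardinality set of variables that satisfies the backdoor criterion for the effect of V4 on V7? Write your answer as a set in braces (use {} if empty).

{}

Variables eligible for adjustment (non-descendants of V4, excluding V4 and V7): {V2, V5, V8}.
Backdoor paths from V4 to V7:
  P1: V4 <- V5 -> V2 -> V8 -> V1 <- V7
Each backdoor path contains an unconditioned collider, so every path is already blocked with the empty conditioning set:
  P1: blocked at collider V1 (neither it nor any descendant is in the conditioning set).
The empty set is therefore the unique smallest valid set.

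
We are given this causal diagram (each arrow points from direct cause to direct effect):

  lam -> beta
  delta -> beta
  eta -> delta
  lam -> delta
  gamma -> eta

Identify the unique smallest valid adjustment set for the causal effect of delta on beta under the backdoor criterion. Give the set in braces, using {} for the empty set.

Variables eligible for adjustment (non-descendants of delta, excluding delta and beta): {eta, gamma, lam}.
Backdoor paths from delta to beta:
  P1: delta <- lam -> beta
The empty set is not sufficient: P1 (delta <- lam -> beta) has no collider blocking it and no conditioned non-collider, so it is open.
Try {lam}:
  P1: blocked at fork node lam ∈ conditioning set.
{lam} contains no descendant of delta and blocks every backdoor path.
No other singleton works — e.g. {gamma} leaves P1 open — so {lam} is the unique smallest valid adjustment set.

{lam}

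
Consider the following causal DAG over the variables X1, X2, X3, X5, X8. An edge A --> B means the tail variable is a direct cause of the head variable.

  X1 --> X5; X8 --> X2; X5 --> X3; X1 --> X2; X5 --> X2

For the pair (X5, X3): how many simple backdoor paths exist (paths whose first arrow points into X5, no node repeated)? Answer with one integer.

A backdoor path from X5 to X3 is any simple undirected path whose first edge points into X5 (i.e. leaves X5 via a parent).
Parents of X5: {X1}.
No simple path from any parent of X5 reaches X3 without revisiting X5, so there are no backdoor paths.

0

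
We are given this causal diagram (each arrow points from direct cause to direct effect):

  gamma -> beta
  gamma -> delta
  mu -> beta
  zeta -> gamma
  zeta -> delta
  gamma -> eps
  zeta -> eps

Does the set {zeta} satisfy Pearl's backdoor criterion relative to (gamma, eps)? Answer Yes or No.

Backdoor paths from gamma to eps (paths whose first edge points into gamma):
  P1: gamma <- zeta -> eps
Condition 1 (no descendant of gamma in the set): holds — descendants of gamma are {beta, delta, eps}; none are in {zeta}.
Condition 2 (every backdoor path blocked by {zeta}):
  P1: blocked at fork node zeta ∈ conditioning set.
{zeta} satisfies the backdoor criterion.

Yes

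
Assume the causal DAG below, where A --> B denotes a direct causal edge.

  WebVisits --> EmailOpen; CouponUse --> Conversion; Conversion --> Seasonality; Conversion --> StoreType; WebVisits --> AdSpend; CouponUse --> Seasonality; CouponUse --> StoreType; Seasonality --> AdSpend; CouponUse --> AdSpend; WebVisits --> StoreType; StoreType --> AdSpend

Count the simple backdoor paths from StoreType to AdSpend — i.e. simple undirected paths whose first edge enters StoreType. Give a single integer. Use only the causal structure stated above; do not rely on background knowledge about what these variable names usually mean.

8

A backdoor path from StoreType to AdSpend is any simple undirected path whose first edge points into StoreType (i.e. leaves StoreType via a parent).
Parents of StoreType: {Conversion, CouponUse, WebVisits}.
Enumerating:
  P1: StoreType <- CouponUse -> Conversion -> Seasonality -> AdSpend
  P2: StoreType <- CouponUse -> Seasonality -> AdSpend
  P3: StoreType <- CouponUse -> AdSpend
  P4: StoreType <- Conversion <- CouponUse -> Seasonality -> AdSpend
  P5: StoreType <- Conversion <- CouponUse -> AdSpend
  P6: StoreType <- Conversion -> Seasonality <- CouponUse -> AdSpend
  P7: StoreType <- Conversion -> Seasonality -> AdSpend
  P8: StoreType <- WebVisits -> AdSpend
That exhausts the simple backdoor paths. Count: 8.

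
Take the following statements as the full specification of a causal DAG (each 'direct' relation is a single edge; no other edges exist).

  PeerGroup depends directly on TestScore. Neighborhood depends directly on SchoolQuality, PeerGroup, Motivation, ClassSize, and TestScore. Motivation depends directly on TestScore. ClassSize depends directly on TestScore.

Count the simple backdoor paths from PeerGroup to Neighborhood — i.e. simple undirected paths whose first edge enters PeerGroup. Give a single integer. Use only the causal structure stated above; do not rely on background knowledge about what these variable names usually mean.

3

A backdoor path from PeerGroup to Neighborhood is any simple undirected path whose first edge points into PeerGroup (i.e. leaves PeerGroup via a parent).
Parents of PeerGroup: {TestScore}.
Enumerating:
  P1: PeerGroup <- TestScore -> Motivation -> Neighborhood
  P2: PeerGroup <- TestScore -> ClassSize -> Neighborhood
  P3: PeerGroup <- TestScore -> Neighborhood
That exhausts the simple backdoor paths. Count: 3.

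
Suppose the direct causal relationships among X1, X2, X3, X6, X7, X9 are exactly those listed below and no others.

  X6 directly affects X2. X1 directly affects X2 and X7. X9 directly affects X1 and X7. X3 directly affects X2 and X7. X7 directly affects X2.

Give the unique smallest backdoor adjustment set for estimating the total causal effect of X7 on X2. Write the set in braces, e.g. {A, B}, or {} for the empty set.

Variables eligible for adjustment (non-descendants of X7, excluding X7 and X2): {X1, X3, X6, X9}.
Backdoor paths from X7 to X2:
  P1: X7 <- X9 -> X1 -> X2
  P2: X7 <- X1 -> X2
  P3: X7 <- X3 -> X2
The empty set is not sufficient: P1 (X7 <- X9 -> X1 -> X2) has no collider blocking it and no conditioned non-collider, so it is open.
Try {X1, X3}:
  P1: blocked at chain node X1 ∈ conditioning set.
  P2: blocked at fork node X1 ∈ conditioning set.
  P3: blocked at fork node X3 ∈ conditioning set.
{X1, X3} contains no descendant of X7 and blocks every backdoor path.
Every element of {X1, X3} is needed (dropping X1 leaves P1 open; dropping X3 leaves P3 open), so no proper subset is valid.
Among all size-2 subsets of the eligible variables, only {X1, X3} blocks every backdoor path, so it is the unique smallest valid adjustment set.

{X1, X3}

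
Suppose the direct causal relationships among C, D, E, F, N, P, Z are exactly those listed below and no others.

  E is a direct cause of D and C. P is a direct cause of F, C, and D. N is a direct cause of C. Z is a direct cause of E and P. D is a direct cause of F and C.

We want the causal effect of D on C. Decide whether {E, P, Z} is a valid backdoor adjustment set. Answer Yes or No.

Yes

Backdoor paths from D to C (paths whose first edge points into D):
  P1: D <- E <- Z -> P -> C
  P2: D <- E -> C
  P3: D <- P <- Z -> E -> C
  P4: D <- P -> C
Condition 1 (no descendant of D in the set): holds — descendants of D are {C, F}; none are in {E, P, Z}.
Condition 2 (every backdoor path blocked by {E, P, Z}):
  P1: blocked at chain node E ∈ conditioning set.
  P2: blocked at fork node E ∈ conditioning set.
  P3: blocked at chain node P ∈ conditioning set.
  P4: blocked at fork node P ∈ conditioning set.
{E, P, Z} satisfies the backdoor criterion.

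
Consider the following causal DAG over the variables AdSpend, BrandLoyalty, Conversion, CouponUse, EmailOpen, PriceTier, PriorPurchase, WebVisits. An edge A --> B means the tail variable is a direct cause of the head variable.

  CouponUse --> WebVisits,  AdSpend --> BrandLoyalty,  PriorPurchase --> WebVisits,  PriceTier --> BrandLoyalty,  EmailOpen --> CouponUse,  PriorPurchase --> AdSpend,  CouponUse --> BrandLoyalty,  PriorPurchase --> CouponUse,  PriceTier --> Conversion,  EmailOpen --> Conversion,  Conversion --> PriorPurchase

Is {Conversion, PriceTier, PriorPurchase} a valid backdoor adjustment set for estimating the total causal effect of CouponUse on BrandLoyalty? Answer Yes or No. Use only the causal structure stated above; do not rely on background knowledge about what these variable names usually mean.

Backdoor paths from CouponUse to BrandLoyalty (paths whose first edge points into CouponUse):
  P1: CouponUse <- EmailOpen -> Conversion <- PriceTier -> BrandLoyalty
  P2: CouponUse <- EmailOpen -> Conversion -> PriorPurchase -> AdSpend -> BrandLoyalty
  P3: CouponUse <- PriorPurchase <- Conversion <- PriceTier -> BrandLoyalty
  P4: CouponUse <- PriorPurchase -> AdSpend -> BrandLoyalty
Condition 1 (no descendant of CouponUse in the set): holds — descendants of CouponUse are {BrandLoyalty, WebVisits}; none are in {Conversion, PriceTier, PriorPurchase}.
Condition 2 (every backdoor path blocked by {Conversion, PriceTier, PriorPurchase}):
  P1: blocked at fork node PriceTier ∈ conditioning set.
  P2: blocked at chain node Conversion ∈ conditioning set.
  P3: blocked at chain node PriorPurchase ∈ conditioning set.
  P4: blocked at fork node PriorPurchase ∈ conditioning set.
{Conversion, PriceTier, PriorPurchase} satisfies the backdoor criterion.

Yes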